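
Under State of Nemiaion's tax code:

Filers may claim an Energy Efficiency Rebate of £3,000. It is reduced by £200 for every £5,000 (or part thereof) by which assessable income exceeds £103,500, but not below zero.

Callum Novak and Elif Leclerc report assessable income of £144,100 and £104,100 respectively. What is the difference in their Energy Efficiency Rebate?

£1,600

Callum (£144,100): Energy Efficiency Rebate: income exceeds £103,500 by £40,600, which is 9 full-or-partial £5,000 increments; reduction = 9 × £200 = £1,800, leaving £1,200.
Elif (£104,100): Energy Efficiency Rebate: income exceeds £103,500 by £600, which is 1 full-or-partial £5,000 increment; reduction = 1 × £200 = £200, leaving £2,800.
Difference: |£1,200 − £2,800| = £1,600.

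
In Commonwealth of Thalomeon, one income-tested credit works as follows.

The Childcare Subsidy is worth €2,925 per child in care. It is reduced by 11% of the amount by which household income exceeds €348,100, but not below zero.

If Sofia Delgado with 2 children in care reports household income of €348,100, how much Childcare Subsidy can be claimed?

€5,850

Childcare Subsidy: base = 2 × €2,925 = €5,850. €348,100 is at or below the €348,100 threshold, so the full €5,850 applies.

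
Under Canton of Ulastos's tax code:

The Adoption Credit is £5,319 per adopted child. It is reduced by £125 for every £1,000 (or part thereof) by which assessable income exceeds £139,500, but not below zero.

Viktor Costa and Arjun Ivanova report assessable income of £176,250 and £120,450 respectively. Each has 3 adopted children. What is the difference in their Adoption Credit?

Viktor (£176,250): Adoption Credit: base = 3 × £5,319 = £15,957. income exceeds £139,500 by £36,750, which is 37 full-or-partial £1,000 increments; reduction = 37 × £125 = £4,625, leaving £11,332.
Arjun (£120,450): Adoption Credit: base = 3 × £5,319 = £15,957. £120,450 is at or below the £139,500 threshold, so the full £15,957 applies.
Difference: |£11,332 − £15,957| = £4,625.

£4,625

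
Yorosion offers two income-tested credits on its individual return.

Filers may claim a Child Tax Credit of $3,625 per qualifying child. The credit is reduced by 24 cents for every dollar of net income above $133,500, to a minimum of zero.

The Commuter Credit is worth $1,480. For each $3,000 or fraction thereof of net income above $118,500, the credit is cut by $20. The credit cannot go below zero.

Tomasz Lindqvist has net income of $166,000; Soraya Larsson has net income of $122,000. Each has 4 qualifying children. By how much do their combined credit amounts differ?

Tomasz ($166,000): Child Tax Credit: base = 4 × $3,625 = $14,500. 24% of the $32,500 excess over $133,500 is $7,800; credit = $14,500 − $7,800 = $6,700. Commuter Credit: income exceeds $118,500 by $47,500, which is 16 full-or-partial $3,000 increments; reduction = 16 × $20 = $320, leaving $1,160. total $6,700 + $1,160 = $7,860
Soraya ($122,000): Child Tax Credit: base = 4 × $3,625 = $14,500. $122,000 is at or below the $133,500 threshold, so the full $14,500 applies. Commuter Credit: income exceeds $118,500 by $3,500, which is 2 full-or-partial $3,000 increments; reduction = 2 × $20 = $40, leaving $1,440. total $14,500 + $1,440 = $15,940
Difference: |$7,860 − $15,940| = $8,080.

$8,080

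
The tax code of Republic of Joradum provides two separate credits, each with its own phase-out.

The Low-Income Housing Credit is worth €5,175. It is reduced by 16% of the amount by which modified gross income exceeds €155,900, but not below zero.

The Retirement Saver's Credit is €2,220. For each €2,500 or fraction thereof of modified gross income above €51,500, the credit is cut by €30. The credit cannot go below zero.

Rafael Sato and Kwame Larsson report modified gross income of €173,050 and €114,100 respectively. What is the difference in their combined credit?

€3,434

Rafael (€173,050): Low-Income Housing Credit: 16% of the €17,150 excess over €155,900 is €2,744; credit = €5,175 − €2,744 = €2,431. Retirement Saver's Credit: income exceeds €51,500 by €121,550, which is 49 full-or-partial €2,500 increments; reduction = 49 × €30 = €1,470, leaving €750. total €2,431 + €750 = €3,181
Kwame (€114,100): Low-Income Housing Credit: €114,100 is at or below the €155,900 threshold, so the full €5,175 applies. Retirement Saver's Credit: income exceeds €51,500 by €62,600, which is 26 full-or-partial €2,500 increments; reduction = 26 × €30 = €780, leaving €1,440. total €5,175 + €1,440 = €6,615
Difference: |€3,181 − €6,615| = €3,434.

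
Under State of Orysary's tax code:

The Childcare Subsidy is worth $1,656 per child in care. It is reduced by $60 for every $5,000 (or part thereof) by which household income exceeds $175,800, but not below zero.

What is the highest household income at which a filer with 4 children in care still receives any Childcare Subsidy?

$725,800

Full credit = 4 × $1,656 = $6,624.
After 110 increments the reduction is 110 × $60 = $6,600, leaving $24; one more increment wipes it out. Increment 110 ends at excess 110 × $5,000 = $550,000, so the highest qualifying income is $175,800 + $550,000 = $725,800.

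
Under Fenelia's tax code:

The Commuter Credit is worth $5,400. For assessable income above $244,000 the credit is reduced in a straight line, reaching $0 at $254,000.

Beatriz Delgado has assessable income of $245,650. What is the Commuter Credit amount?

$4,509

Commuter Credit: $245,650 is $1,650 into a $10,000 phase-out range, leaving 8,350/10,000 of the credit: $5,400 × 8,350/10,000 = $4,509.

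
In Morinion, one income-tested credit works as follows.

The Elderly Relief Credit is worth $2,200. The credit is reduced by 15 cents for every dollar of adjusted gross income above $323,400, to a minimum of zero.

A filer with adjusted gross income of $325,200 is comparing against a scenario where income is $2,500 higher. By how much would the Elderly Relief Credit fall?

$375

At $325,200 — 15% of the $1,800 excess over $323,400 is $270; credit = $2,200 − $270 = $1,930.
At $327,700 — 15% of the $4,300 excess over $323,400 is $645; credit = $2,200 − $645 = $1,555.
Lost: $1,930 − $1,555 = $375.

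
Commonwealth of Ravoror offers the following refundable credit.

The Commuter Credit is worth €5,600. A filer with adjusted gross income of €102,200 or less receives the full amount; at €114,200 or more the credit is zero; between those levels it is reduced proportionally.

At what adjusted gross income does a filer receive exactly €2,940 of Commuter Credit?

€2,940 is 2,940/5,600 of the full €5,600, so 2,660/5,600 of the €12,000 range has been used: income = €102,200 + €12,000 × 2,660/5,600 = €107,900.

€107,900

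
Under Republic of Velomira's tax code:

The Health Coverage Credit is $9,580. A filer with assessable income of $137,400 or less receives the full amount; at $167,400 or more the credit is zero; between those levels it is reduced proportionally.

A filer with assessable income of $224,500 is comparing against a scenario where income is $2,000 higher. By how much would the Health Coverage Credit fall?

$0

At $224,500 — $224,500 is at or above $167,400, so the credit is $0.
At $226,500 — $226,500 is at or above $167,400, so the credit is $0.
Lost: $0 − $0 = $0.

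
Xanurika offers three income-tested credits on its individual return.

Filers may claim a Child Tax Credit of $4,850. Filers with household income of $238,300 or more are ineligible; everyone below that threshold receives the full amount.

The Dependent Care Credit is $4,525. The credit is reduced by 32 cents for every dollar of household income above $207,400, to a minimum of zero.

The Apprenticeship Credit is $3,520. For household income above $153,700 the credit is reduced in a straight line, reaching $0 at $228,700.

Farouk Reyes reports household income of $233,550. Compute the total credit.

Child Tax Credit: $233,550 is below the $238,300 cutoff, so the full $4,850 applies.
Dependent Care Credit: 32% of the $26,150 excess over $207,400 is $8,368 ≥ base, so the credit is $0.
Apprenticeship Credit: $233,550 is at or above $228,700, so the credit is $0.
Total: $4,850 + $0 + $0 = $4,850.

$4,850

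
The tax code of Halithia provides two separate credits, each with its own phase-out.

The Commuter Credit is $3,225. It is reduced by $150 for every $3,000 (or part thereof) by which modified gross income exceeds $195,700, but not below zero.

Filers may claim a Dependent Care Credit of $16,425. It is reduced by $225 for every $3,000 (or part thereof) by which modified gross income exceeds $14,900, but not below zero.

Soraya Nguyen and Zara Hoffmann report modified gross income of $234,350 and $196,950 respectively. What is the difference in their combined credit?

$4,500

Soraya ($234,350): Commuter Credit: income exceeds $195,700 by $38,650, which is 13 full-or-partial $3,000 increments; reduction = 13 × $150 = $1,950, leaving $1,275. Dependent Care Credit: income exceeds $14,900 by $219,450 → 74 increments × $225 = $16,650 ≥ base, so the credit is $0. total $1,275 + $0 = $1,275
Zara ($196,950): Commuter Credit: income exceeds $195,700 by $1,250, which is 1 full-or-partial $3,000 increment; reduction = 1 × $150 = $150, leaving $3,075. Dependent Care Credit: income exceeds $14,900 by $182,050, which is 61 full-or-partial $3,000 increments; reduction = 61 × $225 = $13,725, leaving $2,700. total $3,075 + $2,700 = $5,775
Difference: |$1,275 − $5,775| = $4,500.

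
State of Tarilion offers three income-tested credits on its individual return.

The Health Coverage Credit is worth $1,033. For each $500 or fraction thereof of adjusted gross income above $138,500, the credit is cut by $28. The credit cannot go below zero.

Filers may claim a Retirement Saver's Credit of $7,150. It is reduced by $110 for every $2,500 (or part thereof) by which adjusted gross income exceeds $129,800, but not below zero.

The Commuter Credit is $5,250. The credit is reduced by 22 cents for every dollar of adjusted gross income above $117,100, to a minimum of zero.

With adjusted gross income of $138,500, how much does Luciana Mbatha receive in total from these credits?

Health Coverage Credit: $138,500 is at or below the $138,500 threshold, so the full $1,033 applies.
Retirement Saver's Credit: income exceeds $129,800 by $8,700, which is 4 full-or-partial $2,500 increments; reduction = 4 × $110 = $440, leaving $6,710.
Commuter Credit: 22% of the $21,400 excess over $117,100 is $4,708; credit = $5,250 − $4,708 = $542.
Total: $1,033 + $6,710 + $542 = $8,285.

$8,285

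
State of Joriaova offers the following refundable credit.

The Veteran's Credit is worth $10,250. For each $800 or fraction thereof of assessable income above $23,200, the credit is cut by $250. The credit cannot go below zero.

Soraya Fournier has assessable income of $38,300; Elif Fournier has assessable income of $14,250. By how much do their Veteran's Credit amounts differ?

Soraya ($38,300): Veteran's Credit: income exceeds $23,200 by $15,100, which is 19 full-or-partial $800 increments; reduction = 19 × $250 = $4,750, leaving $5,500.
Elif ($14,250): Veteran's Credit: $14,250 is at or below the $23,200 threshold, so the full $10,250 applies.
Difference: |$5,500 − $10,250| = $4,750.

$4,750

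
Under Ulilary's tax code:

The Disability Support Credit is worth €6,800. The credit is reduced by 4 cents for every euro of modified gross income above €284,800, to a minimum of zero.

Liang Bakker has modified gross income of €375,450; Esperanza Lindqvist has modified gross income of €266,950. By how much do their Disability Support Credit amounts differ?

€3,626

Liang (€375,450): Disability Support Credit: 4% of the €90,650 excess over €284,800 is €3,626; credit = €6,800 − €3,626 = €3,174.
Esperanza (€266,950): Disability Support Credit: €266,950 is at or below the €284,800 threshold, so the full €6,800 applies.
Difference: |€3,174 − €6,800| = €3,626.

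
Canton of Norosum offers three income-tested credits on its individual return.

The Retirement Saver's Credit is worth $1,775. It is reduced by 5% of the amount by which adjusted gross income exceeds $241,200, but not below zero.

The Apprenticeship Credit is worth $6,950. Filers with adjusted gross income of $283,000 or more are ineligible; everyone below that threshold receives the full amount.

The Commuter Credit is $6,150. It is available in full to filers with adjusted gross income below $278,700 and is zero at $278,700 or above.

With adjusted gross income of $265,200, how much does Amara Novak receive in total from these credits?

$13,675

Retirement Saver's Credit: 5% of the $24,000 excess over $241,200 is $1,200; credit = $1,775 − $1,200 = $575.
Apprenticeship Credit: $265,200 is below the $283,000 cutoff, so the full $6,950 applies.
Commuter Credit: $265,200 is below the $278,700 cutoff, so the full $6,150 applies.
Total: $575 + $6,950 + $6,150 = $13,675.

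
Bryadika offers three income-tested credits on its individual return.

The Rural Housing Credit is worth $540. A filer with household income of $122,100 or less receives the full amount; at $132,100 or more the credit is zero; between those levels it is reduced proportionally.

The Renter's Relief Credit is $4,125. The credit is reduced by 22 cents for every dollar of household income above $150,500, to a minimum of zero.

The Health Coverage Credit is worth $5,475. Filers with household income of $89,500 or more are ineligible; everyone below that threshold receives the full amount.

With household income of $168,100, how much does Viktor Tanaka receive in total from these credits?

$253

Rural Housing Credit: $168,100 is at or above $132,100, so the credit is $0.
Renter's Relief Credit: 22% of the $17,600 excess over $150,500 is $3,872; credit = $4,125 − $3,872 = $253.
Health Coverage Credit: $168,100 meets or exceeds the $89,500 cutoff, so the credit is $0.
Total: $0 + $253 + $0 = $253.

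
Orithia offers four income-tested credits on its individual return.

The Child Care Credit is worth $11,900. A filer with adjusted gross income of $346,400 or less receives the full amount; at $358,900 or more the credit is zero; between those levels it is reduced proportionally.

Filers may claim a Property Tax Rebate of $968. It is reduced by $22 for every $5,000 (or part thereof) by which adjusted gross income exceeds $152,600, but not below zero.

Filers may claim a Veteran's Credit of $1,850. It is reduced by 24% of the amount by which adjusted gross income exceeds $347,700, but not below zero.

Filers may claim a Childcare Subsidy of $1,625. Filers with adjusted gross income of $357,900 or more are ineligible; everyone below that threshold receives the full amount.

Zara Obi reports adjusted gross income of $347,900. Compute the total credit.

Child Care Credit: $347,900 is $1,500 into a $12,500 phase-out range, leaving 11,000/12,500 of the credit: $11,900 × 11,000/12,500 = $10,472.
Property Tax Rebate: income exceeds $152,600 by $195,300, which is 40 full-or-partial $5,000 increments; reduction = 40 × $22 = $880, leaving $88.
Veteran's Credit: 24% of the $200 excess over $347,700 is $48; credit = $1,850 − $48 = $1,802.
Childcare Subsidy: $347,900 is below the $357,900 cutoff, so the full $1,625 applies.
Total: $10,472 + $88 + $1,802 + $1,625 = $13,987.

$13,987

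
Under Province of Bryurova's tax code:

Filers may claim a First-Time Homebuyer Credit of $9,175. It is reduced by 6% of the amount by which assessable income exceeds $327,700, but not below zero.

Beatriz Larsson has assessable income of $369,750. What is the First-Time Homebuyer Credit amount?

First-Time Homebuyer Credit: 6% of the $42,050 excess over $327,700 is $2,523; credit = $9,175 − $2,523 = $6,652.

$6,652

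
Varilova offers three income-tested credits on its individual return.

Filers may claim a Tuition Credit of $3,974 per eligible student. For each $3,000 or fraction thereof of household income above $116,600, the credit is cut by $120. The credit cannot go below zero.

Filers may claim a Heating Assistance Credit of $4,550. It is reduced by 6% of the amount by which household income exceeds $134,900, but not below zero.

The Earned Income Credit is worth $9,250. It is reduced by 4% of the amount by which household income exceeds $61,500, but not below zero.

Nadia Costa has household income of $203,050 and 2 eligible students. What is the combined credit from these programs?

Tuition Credit: base = 2 × $3,974 = $7,948. income exceeds $116,600 by $86,450, which is 29 full-or-partial $3,000 increments; reduction = 29 × $120 = $3,480, leaving $4,468.
Heating Assistance Credit: 6% of the $68,150 excess over $134,900 is $4,089; credit = $4,550 − $4,089 = $461.
Earned Income Credit: 4% of the $141,550 excess over $61,500 is $5,662; credit = $9,250 − $5,662 = $3,588.
Total: $4,468 + $461 + $3,588 = $8,517.

$8,517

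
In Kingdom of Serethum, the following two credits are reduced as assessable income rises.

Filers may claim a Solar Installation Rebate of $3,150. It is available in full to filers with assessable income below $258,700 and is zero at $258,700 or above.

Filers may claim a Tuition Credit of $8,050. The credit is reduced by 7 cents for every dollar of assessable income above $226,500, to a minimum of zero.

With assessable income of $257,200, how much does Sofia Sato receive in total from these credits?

Solar Installation Rebate: $257,200 is below the $258,700 cutoff, so the full $3,150 applies.
Tuition Credit: 7% of the $30,700 excess over $226,500 is $2,149; credit = $8,050 − $2,149 = $5,901.
Total: $3,150 + $5,901 = $9,051.

$9,051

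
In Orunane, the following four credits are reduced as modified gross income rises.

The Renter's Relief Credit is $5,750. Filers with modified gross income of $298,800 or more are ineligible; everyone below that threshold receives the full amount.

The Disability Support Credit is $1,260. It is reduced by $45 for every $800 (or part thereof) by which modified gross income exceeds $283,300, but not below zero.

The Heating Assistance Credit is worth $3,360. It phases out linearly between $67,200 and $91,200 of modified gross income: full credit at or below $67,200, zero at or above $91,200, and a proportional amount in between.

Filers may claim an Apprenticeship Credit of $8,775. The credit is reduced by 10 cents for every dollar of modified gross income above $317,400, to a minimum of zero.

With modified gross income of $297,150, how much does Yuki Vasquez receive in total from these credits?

Renter's Relief Credit: $297,150 is below the $298,800 cutoff, so the full $5,750 applies.
Disability Support Credit: income exceeds $283,300 by $13,850, which is 18 full-or-partial $800 increments; reduction = 18 × $45 = $810, leaving $450.
Heating Assistance Credit: $297,150 is at or above $91,200, so the credit is $0.
Apprenticeship Credit: $297,150 is at or below the $317,400 threshold, so the full $8,775 applies.
Total: $5,750 + $450 + $0 + $8,775 = $14,975.

$14,975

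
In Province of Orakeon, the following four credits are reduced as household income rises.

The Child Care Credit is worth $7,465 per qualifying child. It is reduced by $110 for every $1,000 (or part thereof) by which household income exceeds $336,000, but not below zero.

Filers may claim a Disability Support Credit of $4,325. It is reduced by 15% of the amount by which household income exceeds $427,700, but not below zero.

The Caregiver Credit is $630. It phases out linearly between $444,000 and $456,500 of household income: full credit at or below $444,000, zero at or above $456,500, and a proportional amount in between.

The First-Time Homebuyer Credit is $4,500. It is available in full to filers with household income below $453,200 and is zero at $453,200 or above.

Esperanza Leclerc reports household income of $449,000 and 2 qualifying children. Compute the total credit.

$8,508

Child Care Credit: base = 2 × $7,465 = $14,930. income exceeds $336,000 by $113,000, which is 113 full-or-partial $1,000 increments; reduction = 113 × $110 = $12,430, leaving $2,500.
Disability Support Credit: 15% of the $21,300 excess over $427,700 is $3,195; credit = $4,325 − $3,195 = $1,130.
Caregiver Credit: $449,000 is $5,000 into a $12,500 phase-out range, leaving 7,500/12,500 of the credit: $630 × 7,500/12,500 = $378.
First-Time Homebuyer Credit: $449,000 is below the $453,200 cutoff, so the full $4,500 applies.
Total: $2,500 + $1,130 + $378 + $4,500 = $8,508.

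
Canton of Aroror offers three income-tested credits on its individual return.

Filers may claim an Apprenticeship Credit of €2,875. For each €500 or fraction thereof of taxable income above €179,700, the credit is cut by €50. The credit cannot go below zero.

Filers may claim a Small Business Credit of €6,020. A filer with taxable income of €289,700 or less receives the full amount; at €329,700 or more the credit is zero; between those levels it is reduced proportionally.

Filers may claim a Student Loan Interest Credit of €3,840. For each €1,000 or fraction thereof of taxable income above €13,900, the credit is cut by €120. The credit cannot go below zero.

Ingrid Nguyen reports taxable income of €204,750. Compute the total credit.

€6,345

Apprenticeship Credit: income exceeds €179,700 by €25,050, which is 51 full-or-partial €500 increments; reduction = 51 × €50 = €2,550, leaving €325.
Small Business Credit: €204,750 is at or below the €289,700 threshold, so the full €6,020 applies.
Student Loan Interest Credit: income exceeds €13,900 by €190,850 → 191 increments × €120 = €22,920 ≥ base, so the credit is €0.
Total: €325 + €6,020 + €0 = €6,345.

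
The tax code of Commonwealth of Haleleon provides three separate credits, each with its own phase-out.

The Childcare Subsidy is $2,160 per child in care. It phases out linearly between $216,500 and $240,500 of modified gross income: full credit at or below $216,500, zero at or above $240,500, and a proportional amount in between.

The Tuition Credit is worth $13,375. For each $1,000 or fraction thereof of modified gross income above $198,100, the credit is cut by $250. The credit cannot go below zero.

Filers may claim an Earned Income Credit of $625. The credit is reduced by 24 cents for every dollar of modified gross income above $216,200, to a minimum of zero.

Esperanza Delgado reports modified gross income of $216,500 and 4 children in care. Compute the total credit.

Childcare Subsidy: base = 4 × $2,160 = $8,640. $216,500 is at or below the $216,500 threshold, so the full $8,640 applies.
Tuition Credit: income exceeds $198,100 by $18,400, which is 19 full-or-partial $1,000 increments; reduction = 19 × $250 = $4,750, leaving $8,625.
Earned Income Credit: 24% of the $300 excess over $216,200 is $72; credit = $625 − $72 = $553.
Total: $8,640 + $8,625 + $553 = $17,818.

$17,818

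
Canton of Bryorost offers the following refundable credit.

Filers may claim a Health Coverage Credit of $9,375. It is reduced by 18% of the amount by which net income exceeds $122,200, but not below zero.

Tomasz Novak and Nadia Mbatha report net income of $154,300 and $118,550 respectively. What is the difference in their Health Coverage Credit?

$5,778

Tomasz ($154,300): Health Coverage Credit: 18% of the $32,100 excess over $122,200 is $5,778; credit = $9,375 − $5,778 = $3,597.
Nadia ($118,550): Health Coverage Credit: $118,550 is at or below the $122,200 threshold, so the full $9,375 applies.
Difference: |$3,597 − $9,375| = $5,778.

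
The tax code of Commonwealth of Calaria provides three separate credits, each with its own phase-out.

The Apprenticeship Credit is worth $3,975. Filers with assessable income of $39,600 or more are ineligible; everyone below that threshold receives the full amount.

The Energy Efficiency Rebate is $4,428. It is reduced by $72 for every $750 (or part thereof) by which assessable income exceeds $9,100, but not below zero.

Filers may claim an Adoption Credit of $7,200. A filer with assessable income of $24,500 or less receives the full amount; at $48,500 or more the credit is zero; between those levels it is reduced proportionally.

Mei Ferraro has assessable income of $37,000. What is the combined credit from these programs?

$9,117

Apprenticeship Credit: $37,000 is below the $39,600 cutoff, so the full $3,975 applies.
Energy Efficiency Rebate: income exceeds $9,100 by $27,900, which is 38 full-or-partial $750 increments; reduction = 38 × $72 = $2,736, leaving $1,692.
Adoption Credit: $37,000 is $12,500 into a $24,000 phase-out range, leaving 11,500/24,000 of the credit: $7,200 × 11,500/24,000 = $3,450.
Total: $3,975 + $1,692 + $3,450 = $9,117.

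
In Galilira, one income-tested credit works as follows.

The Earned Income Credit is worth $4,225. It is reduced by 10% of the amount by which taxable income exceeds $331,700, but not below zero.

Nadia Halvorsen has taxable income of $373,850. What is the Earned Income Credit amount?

$10

Earned Income Credit: 10% of the $42,150 excess over $331,700 is $4,215; credit = $4,225 − $4,215 = $10.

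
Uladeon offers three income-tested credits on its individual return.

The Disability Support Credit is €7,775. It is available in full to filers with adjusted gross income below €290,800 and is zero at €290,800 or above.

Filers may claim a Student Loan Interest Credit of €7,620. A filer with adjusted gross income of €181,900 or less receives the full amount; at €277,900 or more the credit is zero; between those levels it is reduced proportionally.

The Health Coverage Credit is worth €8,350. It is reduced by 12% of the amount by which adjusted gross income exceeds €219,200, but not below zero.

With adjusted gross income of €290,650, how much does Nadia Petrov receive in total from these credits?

€7,775

Disability Support Credit: €290,650 is below the €290,800 cutoff, so the full €7,775 applies.
Student Loan Interest Credit: €290,650 is at or above €277,900, so the credit is €0.
Health Coverage Credit: 12% of the €71,450 excess over €219,200 is €8,574 ≥ base, so the credit is €0.
Total: €7,775 + €0 + €0 = €7,775.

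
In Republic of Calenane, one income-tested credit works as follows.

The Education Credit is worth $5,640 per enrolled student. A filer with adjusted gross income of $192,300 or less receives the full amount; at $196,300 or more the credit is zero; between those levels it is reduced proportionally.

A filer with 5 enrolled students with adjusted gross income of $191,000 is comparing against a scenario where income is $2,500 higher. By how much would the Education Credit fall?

$8,460

At $191,000 — base = 5 × $5,640 = $28,200. $191,000 is at or below the $192,300 threshold, so the full $28,200 applies.
At $193,500 — base = 5 × $5,640 = $28,200. $193,500 is $1,200 into a $4,000 phase-out range, leaving 2,800/4,000 of the credit: $28,200 × 2,800/4,000 = $19,740.
Lost: $28,200 − $19,740 = $8,460.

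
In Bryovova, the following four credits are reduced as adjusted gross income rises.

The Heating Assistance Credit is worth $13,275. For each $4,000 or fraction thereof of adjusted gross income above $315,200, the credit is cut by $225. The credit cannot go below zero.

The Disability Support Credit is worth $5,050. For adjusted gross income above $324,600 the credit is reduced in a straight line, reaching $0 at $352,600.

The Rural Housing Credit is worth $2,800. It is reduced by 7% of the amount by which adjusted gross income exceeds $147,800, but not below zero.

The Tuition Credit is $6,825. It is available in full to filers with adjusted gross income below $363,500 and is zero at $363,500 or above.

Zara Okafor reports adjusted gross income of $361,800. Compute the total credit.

Heating Assistance Credit: income exceeds $315,200 by $46,600, which is 12 full-or-partial $4,000 increments; reduction = 12 × $225 = $2,700, leaving $10,575.
Disability Support Credit: $361,800 is at or above $352,600, so the credit is $0.
Rural Housing Credit: 7% of the $214,000 excess over $147,800 is $14,980 ≥ base, so the credit is $0.
Tuition Credit: $361,800 is below the $363,500 cutoff, so the full $6,825 applies.
Total: $10,575 + $0 + $0 + $6,825 = $17,400.

$17,400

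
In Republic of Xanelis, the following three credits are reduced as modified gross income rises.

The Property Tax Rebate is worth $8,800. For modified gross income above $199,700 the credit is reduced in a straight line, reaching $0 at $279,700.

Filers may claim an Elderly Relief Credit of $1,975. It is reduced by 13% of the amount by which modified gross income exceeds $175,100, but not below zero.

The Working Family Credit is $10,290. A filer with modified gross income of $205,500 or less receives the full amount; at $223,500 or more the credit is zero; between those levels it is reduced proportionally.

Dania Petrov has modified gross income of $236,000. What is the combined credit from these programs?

$4,807

Property Tax Rebate: $236,000 is $36,300 into a $80,000 phase-out range, leaving 43,700/80,000 of the credit: $8,800 × 43,700/80,000 = $4,807.
Elderly Relief Credit: 13% of the $60,900 excess over $175,100 is $7,917 ≥ base, so the credit is $0.
Working Family Credit: $236,000 is at or above $223,500, so the credit is $0.
Total: $4,807 + $0 + $0 = $4,807.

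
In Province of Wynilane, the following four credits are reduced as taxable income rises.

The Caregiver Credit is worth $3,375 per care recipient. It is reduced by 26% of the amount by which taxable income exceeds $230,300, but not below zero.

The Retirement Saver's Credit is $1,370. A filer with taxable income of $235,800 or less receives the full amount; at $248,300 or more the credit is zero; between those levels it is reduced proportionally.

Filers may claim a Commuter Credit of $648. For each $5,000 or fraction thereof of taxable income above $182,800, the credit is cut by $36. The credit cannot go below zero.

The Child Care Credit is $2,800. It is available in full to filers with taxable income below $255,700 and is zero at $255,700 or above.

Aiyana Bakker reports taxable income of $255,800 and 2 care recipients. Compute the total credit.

$228

Caregiver Credit: base = 2 × $3,375 = $6,750. 26% of the $25,500 excess over $230,300 is $6,630; credit = $6,750 − $6,630 = $120.
Retirement Saver's Credit: $255,800 is at or above $248,300, so the credit is $0.
Commuter Credit: income exceeds $182,800 by $73,000, which is 15 full-or-partial $5,000 increments; reduction = 15 × $36 = $540, leaving $108.
Child Care Credit: $255,800 meets or exceeds the $255,700 cutoff, so the credit is $0.
Total: $120 + $0 + $108 + $0 = $228.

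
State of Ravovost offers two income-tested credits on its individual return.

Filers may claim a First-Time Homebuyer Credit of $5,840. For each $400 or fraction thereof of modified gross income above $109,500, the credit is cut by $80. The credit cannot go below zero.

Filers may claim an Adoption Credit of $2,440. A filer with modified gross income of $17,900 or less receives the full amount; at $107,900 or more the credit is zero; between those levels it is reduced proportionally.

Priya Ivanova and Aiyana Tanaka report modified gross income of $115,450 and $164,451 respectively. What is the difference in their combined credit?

Priya ($115,450): First-Time Homebuyer Credit: income exceeds $109,500 by $5,950, which is 15 full-or-partial $400 increments; reduction = 15 × $80 = $1,200, leaving $4,640. Adoption Credit: $115,450 is at or above $107,900, so the credit is $0. total $4,640 + $0 = $4,640
Aiyana ($164,451): First-Time Homebuyer Credit: income exceeds $109,500 by $54,951 → 138 increments × $80 = $11,040 ≥ base, so the credit is $0. Adoption Credit: $164,451 is at or above $107,900, so the credit is $0. total $0 + $0 = $0
Difference: |$4,640 − $0| = $4,640.

$4,640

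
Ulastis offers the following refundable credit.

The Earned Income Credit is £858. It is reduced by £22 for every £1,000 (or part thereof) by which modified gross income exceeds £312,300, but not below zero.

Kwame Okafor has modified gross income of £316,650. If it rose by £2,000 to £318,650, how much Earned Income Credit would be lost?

£44

At £316,650 — income exceeds £312,300 by £4,350, which is 5 full-or-partial £1,000 increments; reduction = 5 × £22 = £110, leaving £748.
At £318,650 — income exceeds £312,300 by £6,350, which is 7 full-or-partial £1,000 increments; reduction = 7 × £22 = £154, leaving £704.
Lost: £748 − £704 = £44.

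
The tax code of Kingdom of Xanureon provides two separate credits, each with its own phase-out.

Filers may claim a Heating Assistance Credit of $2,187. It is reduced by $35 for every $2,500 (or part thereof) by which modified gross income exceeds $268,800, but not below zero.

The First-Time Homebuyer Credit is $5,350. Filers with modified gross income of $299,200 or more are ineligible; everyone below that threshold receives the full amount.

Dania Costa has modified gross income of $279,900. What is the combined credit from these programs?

$7,362

Heating Assistance Credit: income exceeds $268,800 by $11,100, which is 5 full-or-partial $2,500 increments; reduction = 5 × $35 = $175, leaving $2,012.
First-Time Homebuyer Credit: $279,900 is below the $299,200 cutoff, so the full $5,350 applies.
Total: $2,012 + $5,350 = $7,362.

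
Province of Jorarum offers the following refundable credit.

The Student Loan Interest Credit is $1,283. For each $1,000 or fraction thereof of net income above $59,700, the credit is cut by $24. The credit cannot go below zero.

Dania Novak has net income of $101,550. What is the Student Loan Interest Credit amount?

$275

Student Loan Interest Credit: income exceeds $59,700 by $41,850, which is 42 full-or-partial $1,000 increments; reduction = 42 × $24 = $1,008, leaving $275.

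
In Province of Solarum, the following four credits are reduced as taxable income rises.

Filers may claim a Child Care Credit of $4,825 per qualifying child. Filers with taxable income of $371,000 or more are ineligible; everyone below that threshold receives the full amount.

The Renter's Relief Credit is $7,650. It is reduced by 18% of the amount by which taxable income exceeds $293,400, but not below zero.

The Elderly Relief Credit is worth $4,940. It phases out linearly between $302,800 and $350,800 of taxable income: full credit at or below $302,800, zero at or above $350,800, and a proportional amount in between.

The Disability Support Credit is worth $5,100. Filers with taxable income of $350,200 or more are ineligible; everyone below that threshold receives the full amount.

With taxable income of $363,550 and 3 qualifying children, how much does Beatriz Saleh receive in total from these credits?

$14,475

Child Care Credit: base = 3 × $4,825 = $14,475. $363,550 is below the $371,000 cutoff, so the full $14,475 applies.
Renter's Relief Credit: 18% of the $70,150 excess over $293,400 is $12,627 ≥ base, so the credit is $0.
Elderly Relief Credit: $363,550 is at or above $350,800, so the credit is $0.
Disability Support Credit: $363,550 meets or exceeds the $350,200 cutoff, so the credit is $0.
Total: $14,475 + $0 + $0 + $0 = $14,475.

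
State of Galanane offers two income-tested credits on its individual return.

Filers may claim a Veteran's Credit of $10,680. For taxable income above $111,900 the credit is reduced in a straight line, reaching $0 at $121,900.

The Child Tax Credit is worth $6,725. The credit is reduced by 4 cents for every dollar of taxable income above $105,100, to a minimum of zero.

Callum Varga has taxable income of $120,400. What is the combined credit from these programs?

Veteran's Credit: $120,400 is $8,500 into a $10,000 phase-out range, leaving 1,500/10,000 of the credit: $10,680 × 1,500/10,000 = $1,602.
Child Tax Credit: 4% of the $15,300 excess over $105,100 is $612; credit = $6,725 − $612 = $6,113.
Total: $1,602 + $6,113 = $7,715.

$7,715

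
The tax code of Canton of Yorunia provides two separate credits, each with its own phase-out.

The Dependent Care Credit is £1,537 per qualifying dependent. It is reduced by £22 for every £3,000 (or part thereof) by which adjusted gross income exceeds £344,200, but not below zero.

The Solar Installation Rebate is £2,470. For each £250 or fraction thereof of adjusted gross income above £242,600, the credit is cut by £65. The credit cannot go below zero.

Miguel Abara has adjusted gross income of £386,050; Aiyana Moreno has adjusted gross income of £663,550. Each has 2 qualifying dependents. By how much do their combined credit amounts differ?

Miguel (£386,050): Dependent Care Credit: base = 2 × £1,537 = £3,074. income exceeds £344,200 by £41,850, which is 14 full-or-partial £3,000 increments; reduction = 14 × £22 = £308, leaving £2,766. Solar Installation Rebate: income exceeds £242,600 by £143,450 → 574 increments × £65 = £37,310 ≥ base, so the credit is £0. total £2,766 + £0 = £2,766
Aiyana (£663,550): Dependent Care Credit: base = 2 × £1,537 = £3,074. income exceeds £344,200 by £319,350, which is 107 full-or-partial £3,000 increments; reduction = 107 × £22 = £2,354, leaving £720. Solar Installation Rebate: income exceeds £242,600 by £420,950 → 1684 increments × £65 = £109,460 ≥ base, so the credit is £0. total £720 + £0 = £720
Difference: |£2,766 − £720| = £2,046.

£2,046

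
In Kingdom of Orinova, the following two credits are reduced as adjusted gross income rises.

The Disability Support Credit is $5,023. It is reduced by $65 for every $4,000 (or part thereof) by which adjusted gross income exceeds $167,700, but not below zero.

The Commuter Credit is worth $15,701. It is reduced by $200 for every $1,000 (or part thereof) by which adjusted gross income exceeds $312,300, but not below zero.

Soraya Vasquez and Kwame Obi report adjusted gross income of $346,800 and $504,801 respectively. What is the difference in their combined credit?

$10,799

Soraya ($346,800): Disability Support Credit: income exceeds $167,700 by $179,100, which is 45 full-or-partial $4,000 increments; reduction = 45 × $65 = $2,925, leaving $2,098. Commuter Credit: income exceeds $312,300 by $34,500, which is 35 full-or-partial $1,000 increments; reduction = 35 × $200 = $7,000, leaving $8,701. total $2,098 + $8,701 = $10,799
Kwame ($504,801): Disability Support Credit: income exceeds $167,700 by $337,101 → 85 increments × $65 = $5,525 ≥ base, so the credit is $0. Commuter Credit: income exceeds $312,300 by $192,501 → 193 increments × $200 = $38,600 ≥ base, so the credit is $0. total $0 + $0 = $0
Difference: |$10,799 − $0| = $10,799.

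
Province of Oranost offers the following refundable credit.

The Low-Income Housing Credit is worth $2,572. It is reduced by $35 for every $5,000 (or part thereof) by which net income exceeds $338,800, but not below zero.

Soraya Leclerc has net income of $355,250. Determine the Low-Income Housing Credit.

Low-Income Housing Credit: income exceeds $338,800 by $16,450, which is 4 full-or-partial $5,000 increments; reduction = 4 × $35 = $140, leaving $2,432.

$2,432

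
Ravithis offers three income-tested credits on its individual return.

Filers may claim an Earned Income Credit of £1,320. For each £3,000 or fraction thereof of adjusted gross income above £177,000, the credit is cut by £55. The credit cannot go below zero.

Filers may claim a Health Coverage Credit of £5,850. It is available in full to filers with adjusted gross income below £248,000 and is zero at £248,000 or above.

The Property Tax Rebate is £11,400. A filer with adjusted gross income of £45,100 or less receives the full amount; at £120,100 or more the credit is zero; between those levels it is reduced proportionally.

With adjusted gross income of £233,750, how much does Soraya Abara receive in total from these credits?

£6,125

Earned Income Credit: income exceeds £177,000 by £56,750, which is 19 full-or-partial £3,000 increments; reduction = 19 × £55 = £1,045, leaving £275.
Health Coverage Credit: £233,750 is below the £248,000 cutoff, so the full £5,850 applies.
Property Tax Rebate: £233,750 is at or above £120,100, so the credit is £0.
Total: £275 + £5,850 + £0 = £6,125.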